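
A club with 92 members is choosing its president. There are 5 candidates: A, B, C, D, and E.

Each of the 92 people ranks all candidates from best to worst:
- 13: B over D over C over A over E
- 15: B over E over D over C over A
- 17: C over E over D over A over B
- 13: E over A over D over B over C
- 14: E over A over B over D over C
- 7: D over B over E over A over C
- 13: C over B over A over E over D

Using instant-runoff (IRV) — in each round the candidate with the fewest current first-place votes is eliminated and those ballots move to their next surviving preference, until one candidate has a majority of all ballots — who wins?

Round 1: A 0, B 28, C 30, D 7, E 27. A eliminated.
Round 2: B 28, C 30, D 7, E 27. D eliminated.
Round 3: B 35, C 30, E 27. E eliminated.
Round 4: B 62, C 30. B has a majority (≥47).

B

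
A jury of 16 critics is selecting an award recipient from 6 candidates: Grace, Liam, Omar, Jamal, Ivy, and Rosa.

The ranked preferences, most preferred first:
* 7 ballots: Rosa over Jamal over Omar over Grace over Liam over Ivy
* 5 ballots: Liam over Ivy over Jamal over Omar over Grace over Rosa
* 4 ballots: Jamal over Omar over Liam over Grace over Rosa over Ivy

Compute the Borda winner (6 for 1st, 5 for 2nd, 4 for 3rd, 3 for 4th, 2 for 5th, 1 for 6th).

Grace: 7×3 + 5×2 + 4×3 = 43
Liam: 7×2 + 5×6 + 4×4 = 60
Omar: 7×4 + 5×3 + 4×5 = 63
Jamal: 7×5 + 5×4 + 4×6 = 79
Ivy: 7×1 + 5×5 + 4×1 = 36
Rosa: 7×6 + 5×1 + 4×2 = 55

Jamal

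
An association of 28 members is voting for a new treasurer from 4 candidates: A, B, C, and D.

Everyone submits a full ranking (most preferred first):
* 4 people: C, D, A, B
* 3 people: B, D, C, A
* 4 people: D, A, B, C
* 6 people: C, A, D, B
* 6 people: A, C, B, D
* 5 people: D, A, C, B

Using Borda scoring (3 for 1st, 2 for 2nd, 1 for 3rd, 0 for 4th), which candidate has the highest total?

A: 4×1 + 3×0 + 4×2 + 6×2 + 6×3 + 5×2 = 52
B: 4×0 + 3×3 + 4×1 + 6×0 + 6×1 + 5×0 = 19
C: 4×3 + 3×1 + 4×0 + 6×3 + 6×2 + 5×1 = 50
D: 4×2 + 3×2 + 4×3 + 6×1 + 6×0 + 5×3 = 47

A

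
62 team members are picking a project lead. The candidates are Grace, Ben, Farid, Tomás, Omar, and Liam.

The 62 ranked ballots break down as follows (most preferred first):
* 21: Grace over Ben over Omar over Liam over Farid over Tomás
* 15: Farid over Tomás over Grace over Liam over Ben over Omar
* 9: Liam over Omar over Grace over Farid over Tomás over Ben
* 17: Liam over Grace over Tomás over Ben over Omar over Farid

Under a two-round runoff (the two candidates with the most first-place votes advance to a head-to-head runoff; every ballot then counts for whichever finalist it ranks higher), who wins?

Grace

Round 1 first-place votes: Grace 21, Ben 0, Farid 15, Tomás 0, Omar 0, Liam 26. Liam and Grace advance.
Runoff: Liam is ranked above Grace on 26 ballots, Grace above Liam on 36.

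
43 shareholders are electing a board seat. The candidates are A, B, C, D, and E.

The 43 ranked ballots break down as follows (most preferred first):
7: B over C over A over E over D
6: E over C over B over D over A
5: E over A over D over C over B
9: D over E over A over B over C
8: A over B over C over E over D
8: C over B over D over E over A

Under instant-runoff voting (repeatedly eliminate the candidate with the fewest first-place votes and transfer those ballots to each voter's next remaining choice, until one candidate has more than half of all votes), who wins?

Round 1: A 8, B 7, C 8, D 9, E 11. B eliminated.
Round 2: A 8, C 15, D 9, E 11. A eliminated.
Round 3: C 23, D 9, E 11. C has a majority (≥22).

C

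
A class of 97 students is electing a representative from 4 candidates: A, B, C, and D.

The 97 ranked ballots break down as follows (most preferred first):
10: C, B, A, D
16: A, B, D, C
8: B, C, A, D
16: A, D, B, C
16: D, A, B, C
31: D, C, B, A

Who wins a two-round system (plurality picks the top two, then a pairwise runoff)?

A

Round 1 first-place votes: A 32, B 8, C 10, D 47. D and A advance.
Runoff: D is ranked above A on 47 ballots, A above D on 50.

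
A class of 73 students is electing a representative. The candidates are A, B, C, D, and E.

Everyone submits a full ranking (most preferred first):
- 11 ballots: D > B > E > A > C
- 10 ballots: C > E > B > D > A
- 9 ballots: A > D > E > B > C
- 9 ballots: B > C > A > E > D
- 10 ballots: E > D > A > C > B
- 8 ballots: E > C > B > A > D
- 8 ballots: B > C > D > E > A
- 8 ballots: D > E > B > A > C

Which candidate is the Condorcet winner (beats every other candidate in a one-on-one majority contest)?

E vs A: 55–18
E vs B: 45–28
E vs C: 46–27
E vs D: 37–36
E beats every other candidate.

E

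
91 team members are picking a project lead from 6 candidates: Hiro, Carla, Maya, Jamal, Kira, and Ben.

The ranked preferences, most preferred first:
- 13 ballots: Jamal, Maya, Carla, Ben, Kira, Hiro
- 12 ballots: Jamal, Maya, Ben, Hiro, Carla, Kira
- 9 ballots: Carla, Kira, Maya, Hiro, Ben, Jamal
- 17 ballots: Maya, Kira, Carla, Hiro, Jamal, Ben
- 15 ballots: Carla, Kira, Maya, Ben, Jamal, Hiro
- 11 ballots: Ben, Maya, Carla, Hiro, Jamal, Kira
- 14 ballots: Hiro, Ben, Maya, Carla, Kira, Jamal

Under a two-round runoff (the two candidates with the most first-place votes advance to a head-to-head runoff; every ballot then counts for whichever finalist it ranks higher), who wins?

Carla

Round 1 first-place votes: Hiro 14, Carla 24, Maya 17, Jamal 25, Kira 0, Ben 11. Jamal and Carla advance.
Runoff: Jamal is ranked above Carla on 25 ballots, Carla above Jamal on 66.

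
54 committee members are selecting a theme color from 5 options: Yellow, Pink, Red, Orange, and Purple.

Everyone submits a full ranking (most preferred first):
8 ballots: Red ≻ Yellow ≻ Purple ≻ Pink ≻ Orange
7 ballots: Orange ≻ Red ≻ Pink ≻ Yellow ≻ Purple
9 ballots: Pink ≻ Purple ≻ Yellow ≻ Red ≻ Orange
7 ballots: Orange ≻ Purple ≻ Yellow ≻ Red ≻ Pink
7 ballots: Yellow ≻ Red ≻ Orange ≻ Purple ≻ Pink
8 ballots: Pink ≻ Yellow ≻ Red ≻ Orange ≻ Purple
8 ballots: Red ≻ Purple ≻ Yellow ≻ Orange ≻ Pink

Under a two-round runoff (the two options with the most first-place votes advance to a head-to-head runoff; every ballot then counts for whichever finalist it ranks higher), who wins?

Round 1 first-place votes: Yellow 7, Pink 17, Red 16, Orange 14, Purple 0. Pink and Red advance.
Runoff: Pink is ranked above Red on 17 ballots, Red above Pink on 37.

Red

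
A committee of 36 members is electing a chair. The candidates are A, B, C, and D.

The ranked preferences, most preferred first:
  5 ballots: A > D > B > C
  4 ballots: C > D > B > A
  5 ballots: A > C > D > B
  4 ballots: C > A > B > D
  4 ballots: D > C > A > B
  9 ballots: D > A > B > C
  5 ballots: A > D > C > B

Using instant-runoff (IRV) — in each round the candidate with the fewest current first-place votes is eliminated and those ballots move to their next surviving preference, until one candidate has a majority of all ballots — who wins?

Round 1: A 15, B 0, C 8, D 13. B eliminated.
Round 2: A 15, C 8, D 13. C eliminated.
Round 3: A 19, D 17. A has a majority (≥19).

A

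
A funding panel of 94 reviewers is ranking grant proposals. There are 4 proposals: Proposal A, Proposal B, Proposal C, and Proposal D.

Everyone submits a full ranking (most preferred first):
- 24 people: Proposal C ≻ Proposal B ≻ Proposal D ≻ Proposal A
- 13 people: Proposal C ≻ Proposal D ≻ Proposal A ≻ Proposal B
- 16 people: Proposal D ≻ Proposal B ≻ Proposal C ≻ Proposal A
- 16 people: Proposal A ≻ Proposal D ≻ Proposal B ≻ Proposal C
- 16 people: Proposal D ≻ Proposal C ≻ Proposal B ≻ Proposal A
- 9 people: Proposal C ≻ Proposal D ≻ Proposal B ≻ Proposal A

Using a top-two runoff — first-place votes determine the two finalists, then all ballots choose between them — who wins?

Round 1 first-place votes: Proposal A 16, Proposal B 0, Proposal C 46, Proposal D 32. Proposal C and Proposal D advance.
Runoff: Proposal C is ranked above Proposal D on 46 ballots, Proposal D above Proposal C on 48.

Proposal D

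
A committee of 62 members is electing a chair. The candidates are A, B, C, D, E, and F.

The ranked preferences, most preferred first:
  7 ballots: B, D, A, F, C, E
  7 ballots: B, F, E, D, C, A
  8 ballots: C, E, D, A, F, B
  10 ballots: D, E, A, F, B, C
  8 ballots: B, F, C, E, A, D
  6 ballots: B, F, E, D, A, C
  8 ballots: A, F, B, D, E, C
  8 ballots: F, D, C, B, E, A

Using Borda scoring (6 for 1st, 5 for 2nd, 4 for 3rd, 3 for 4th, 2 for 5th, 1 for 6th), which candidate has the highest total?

F

A: 7×4 + 7×1 + 8×3 + 10×4 + 8×2 + 6×2 + 8×6 + 8×1 = 183
B: 7×6 + 7×6 + 8×1 + 10×2 + 8×6 + 6×6 + 8×4 + 8×3 = 252
C: 7×2 + 7×2 + 8×6 + 10×1 + 8×4 + 6×1 + 8×1 + 8×4 = 164
D: 7×5 + 7×3 + 8×4 + 10×6 + 8×1 + 6×3 + 8×3 + 8×5 = 238
E: 7×1 + 7×4 + 8×5 + 10×5 + 8×3 + 6×4 + 8×2 + 8×2 = 205
F: 7×3 + 7×5 + 8×2 + 10×3 + 8×5 + 6×5 + 8×5 + 8×6 = 260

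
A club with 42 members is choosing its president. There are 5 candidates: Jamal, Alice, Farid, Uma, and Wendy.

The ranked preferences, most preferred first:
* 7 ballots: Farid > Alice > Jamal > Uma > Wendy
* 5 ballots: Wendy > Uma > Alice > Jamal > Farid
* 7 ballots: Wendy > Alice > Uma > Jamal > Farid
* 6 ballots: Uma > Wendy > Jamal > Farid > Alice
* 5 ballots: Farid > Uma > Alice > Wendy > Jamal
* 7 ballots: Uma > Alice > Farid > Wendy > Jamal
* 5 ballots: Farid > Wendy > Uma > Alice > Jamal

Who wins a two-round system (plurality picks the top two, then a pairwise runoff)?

Round 1 first-place votes: Jamal 0, Alice 0, Farid 17, Uma 13, Wendy 12. Farid and Uma advance.
Runoff: Farid is ranked above Uma on 17 ballots, Uma above Farid on 25.

Uma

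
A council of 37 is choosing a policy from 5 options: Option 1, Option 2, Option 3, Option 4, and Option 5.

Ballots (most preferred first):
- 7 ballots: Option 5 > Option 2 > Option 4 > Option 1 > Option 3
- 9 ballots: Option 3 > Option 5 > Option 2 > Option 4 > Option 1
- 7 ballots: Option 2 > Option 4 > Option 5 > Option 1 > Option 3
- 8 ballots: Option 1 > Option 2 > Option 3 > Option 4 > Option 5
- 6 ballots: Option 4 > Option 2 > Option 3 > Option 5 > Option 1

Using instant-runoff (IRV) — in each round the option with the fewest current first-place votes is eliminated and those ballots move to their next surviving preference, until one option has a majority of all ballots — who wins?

Option 2

Round 1: Option 1 8, Option 2 7, Option 3 9, Option 4 6, Option 5 7. Option 4 eliminated.
Round 2: Option 1 8, Option 2 13, Option 3 9, Option 5 7. Option 5 eliminated.
Round 3: Option 1 8, Option 2 20, Option 3 9. Option 2 has a majority (≥19).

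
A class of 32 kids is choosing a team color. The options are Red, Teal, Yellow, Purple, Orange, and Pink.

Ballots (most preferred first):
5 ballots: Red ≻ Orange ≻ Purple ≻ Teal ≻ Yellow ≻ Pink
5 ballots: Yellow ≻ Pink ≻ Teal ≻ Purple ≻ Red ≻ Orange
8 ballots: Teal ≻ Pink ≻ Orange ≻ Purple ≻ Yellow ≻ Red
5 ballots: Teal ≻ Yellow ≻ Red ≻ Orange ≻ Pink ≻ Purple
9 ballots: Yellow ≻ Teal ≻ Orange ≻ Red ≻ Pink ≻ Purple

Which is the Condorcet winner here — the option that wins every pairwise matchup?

Teal

Teal vs Red: 27–5
Teal vs Yellow: 18–14
Teal vs Purple: 27–5
Teal vs Orange: 27–5
Teal vs Pink: 27–5
Teal beats every other option.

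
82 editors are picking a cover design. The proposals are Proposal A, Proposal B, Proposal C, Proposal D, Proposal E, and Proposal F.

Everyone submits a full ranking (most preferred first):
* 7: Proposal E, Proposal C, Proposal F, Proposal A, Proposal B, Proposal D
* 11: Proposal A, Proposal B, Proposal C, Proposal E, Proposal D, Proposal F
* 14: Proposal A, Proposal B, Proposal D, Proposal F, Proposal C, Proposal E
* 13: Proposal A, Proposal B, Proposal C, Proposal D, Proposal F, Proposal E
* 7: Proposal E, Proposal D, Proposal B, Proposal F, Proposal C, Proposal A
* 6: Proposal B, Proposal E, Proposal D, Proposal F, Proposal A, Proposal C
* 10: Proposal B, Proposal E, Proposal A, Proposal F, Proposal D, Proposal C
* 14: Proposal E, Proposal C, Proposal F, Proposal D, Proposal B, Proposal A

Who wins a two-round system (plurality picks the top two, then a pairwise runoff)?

Round 1 first-place votes: Proposal A 38, Proposal B 16, Proposal C 0, Proposal D 0, Proposal E 28, Proposal F 0. Proposal A and Proposal E advance.
Runoff: Proposal A is ranked above Proposal E on 38 ballots, Proposal E above Proposal A on 44.

Proposal E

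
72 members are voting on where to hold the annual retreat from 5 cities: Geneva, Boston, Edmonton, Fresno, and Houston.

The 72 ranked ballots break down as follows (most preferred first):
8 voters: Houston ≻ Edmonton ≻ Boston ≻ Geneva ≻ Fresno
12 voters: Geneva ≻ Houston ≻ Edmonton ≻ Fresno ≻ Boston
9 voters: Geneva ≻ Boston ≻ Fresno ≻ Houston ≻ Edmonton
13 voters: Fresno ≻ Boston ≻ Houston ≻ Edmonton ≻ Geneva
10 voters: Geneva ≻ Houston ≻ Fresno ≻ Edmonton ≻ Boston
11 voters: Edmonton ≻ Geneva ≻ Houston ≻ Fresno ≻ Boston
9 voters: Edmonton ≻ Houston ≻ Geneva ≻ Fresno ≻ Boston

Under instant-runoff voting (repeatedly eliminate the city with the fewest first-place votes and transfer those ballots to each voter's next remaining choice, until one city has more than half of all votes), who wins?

Edmonton

Round 1: Geneva 31, Boston 0, Edmonton 20, Fresno 13, Houston 8. Boston eliminated.
Round 2: Geneva 31, Edmonton 20, Fresno 13, Houston 8. Houston eliminated.
Round 3: Geneva 31, Edmonton 28, Fresno 13. Fresno eliminated.
Round 4: Geneva 31, Edmonton 41. Edmonton has a majority (≥37).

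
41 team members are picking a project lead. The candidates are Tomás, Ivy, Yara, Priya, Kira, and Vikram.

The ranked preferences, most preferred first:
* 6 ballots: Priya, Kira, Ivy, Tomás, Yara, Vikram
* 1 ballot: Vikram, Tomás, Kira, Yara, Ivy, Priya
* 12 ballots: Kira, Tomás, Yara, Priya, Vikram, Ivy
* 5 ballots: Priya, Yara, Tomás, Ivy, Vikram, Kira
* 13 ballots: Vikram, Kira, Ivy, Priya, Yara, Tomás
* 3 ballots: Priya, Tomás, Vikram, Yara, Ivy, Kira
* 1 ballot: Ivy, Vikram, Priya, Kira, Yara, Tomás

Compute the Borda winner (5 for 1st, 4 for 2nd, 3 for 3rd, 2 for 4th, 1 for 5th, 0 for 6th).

Tomás: 6×2 + 1×4 + 12×4 + 5×3 + 13×0 + 3×4 + 1×0 = 91
Ivy: 6×3 + 1×1 + 12×0 + 5×2 + 13×3 + 3×1 + 1×5 = 76
Yara: 6×1 + 1×2 + 12×3 + 5×4 + 13×1 + 3×2 + 1×1 = 84
Priya: 6×5 + 1×0 + 12×2 + 5×5 + 13×2 + 3×5 + 1×3 = 123
Kira: 6×4 + 1×3 + 12×5 + 5×0 + 13×4 + 3×0 + 1×2 = 141
Vikram: 6×0 + 1×5 + 12×1 + 5×1 + 13×5 + 3×3 + 1×4 = 100

Kira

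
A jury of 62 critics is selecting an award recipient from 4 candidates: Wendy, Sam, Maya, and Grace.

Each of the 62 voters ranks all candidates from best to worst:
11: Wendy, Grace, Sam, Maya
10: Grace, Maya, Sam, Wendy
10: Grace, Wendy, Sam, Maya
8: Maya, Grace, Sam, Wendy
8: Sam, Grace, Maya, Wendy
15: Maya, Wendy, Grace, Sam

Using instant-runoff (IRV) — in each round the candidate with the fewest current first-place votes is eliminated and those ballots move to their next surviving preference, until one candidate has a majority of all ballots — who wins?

Round 1: Wendy 11, Sam 8, Maya 23, Grace 20. Sam eliminated.
Round 2: Wendy 11, Maya 23, Grace 28. Wendy eliminated.
Round 3: Maya 23, Grace 39. Grace has a majority (≥32).

Grace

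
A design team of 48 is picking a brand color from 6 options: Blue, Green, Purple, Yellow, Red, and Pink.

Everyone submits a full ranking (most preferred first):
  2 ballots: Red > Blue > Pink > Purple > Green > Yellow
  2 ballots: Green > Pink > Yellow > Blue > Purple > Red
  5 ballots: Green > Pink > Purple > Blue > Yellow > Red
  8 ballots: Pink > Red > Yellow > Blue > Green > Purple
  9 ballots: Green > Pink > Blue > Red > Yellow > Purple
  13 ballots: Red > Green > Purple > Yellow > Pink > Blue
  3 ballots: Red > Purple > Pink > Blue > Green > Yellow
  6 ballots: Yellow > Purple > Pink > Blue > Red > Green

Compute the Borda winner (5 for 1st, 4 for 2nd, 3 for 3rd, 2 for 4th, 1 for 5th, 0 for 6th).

Pink

Blue: 2×4 + 2×2 + 5×2 + 8×2 + 9×3 + 13×0 + 3×2 + 6×2 = 83
Green: 2×1 + 2×5 + 5×5 + 8×1 + 9×5 + 13×4 + 3×1 + 6×0 = 145
Purple: 2×2 + 2×1 + 5×3 + 8×0 + 9×0 + 13×3 + 3×4 + 6×4 = 96
Yellow: 2×0 + 2×3 + 5×1 + 8×3 + 9×1 + 13×2 + 3×0 + 6×5 = 100
Red: 2×5 + 2×0 + 5×0 + 8×4 + 9×2 + 13×5 + 3×5 + 6×1 = 146
Pink: 2×3 + 2×4 + 5×4 + 8×5 + 9×4 + 13×1 + 3×3 + 6×3 = 150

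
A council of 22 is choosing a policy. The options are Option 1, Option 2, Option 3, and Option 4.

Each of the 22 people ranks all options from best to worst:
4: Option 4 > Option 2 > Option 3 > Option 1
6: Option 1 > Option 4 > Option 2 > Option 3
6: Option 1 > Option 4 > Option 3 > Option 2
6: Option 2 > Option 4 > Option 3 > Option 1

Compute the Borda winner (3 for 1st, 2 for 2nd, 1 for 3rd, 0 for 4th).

Option 4

Option 1: 4×0 + 6×3 + 6×3 + 6×0 = 36
Option 2: 4×2 + 6×1 + 6×0 + 6×3 = 32
Option 3: 4×1 + 6×0 + 6×1 + 6×1 = 16
Option 4: 4×3 + 6×2 + 6×2 + 6×2 = 48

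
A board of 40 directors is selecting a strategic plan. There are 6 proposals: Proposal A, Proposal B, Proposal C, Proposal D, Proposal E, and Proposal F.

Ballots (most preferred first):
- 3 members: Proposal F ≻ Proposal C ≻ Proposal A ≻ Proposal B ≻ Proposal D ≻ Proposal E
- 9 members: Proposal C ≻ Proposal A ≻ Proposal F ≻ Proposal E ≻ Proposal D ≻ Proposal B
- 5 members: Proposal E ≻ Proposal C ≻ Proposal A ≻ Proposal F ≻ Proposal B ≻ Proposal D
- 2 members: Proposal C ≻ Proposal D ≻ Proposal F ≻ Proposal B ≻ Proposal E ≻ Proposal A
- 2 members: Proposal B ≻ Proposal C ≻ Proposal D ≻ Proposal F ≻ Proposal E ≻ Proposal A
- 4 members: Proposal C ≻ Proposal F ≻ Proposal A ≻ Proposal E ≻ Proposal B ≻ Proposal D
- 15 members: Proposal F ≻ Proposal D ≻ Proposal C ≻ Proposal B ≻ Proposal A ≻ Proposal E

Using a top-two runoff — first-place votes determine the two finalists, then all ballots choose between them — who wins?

Proposal C

Round 1 first-place votes: Proposal A 0, Proposal B 2, Proposal C 15, Proposal D 0, Proposal E 5, Proposal F 18. Proposal F and Proposal C advance.
Runoff: Proposal F is ranked above Proposal C on 18 ballots, Proposal C above Proposal F on 22.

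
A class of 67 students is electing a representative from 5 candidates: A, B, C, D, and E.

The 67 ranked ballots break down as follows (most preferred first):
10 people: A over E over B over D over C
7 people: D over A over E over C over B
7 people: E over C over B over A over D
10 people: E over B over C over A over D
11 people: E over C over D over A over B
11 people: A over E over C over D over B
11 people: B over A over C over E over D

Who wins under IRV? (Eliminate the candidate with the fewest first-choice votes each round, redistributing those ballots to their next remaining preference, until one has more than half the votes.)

Round 1: A 21, B 11, C 0, D 7, E 28. C eliminated.
Round 2: A 21, B 11, D 7, E 28. D eliminated.
Round 3: A 28, B 11, E 28. B eliminated.
Round 4: A 39, E 28. A has a majority (≥34).

A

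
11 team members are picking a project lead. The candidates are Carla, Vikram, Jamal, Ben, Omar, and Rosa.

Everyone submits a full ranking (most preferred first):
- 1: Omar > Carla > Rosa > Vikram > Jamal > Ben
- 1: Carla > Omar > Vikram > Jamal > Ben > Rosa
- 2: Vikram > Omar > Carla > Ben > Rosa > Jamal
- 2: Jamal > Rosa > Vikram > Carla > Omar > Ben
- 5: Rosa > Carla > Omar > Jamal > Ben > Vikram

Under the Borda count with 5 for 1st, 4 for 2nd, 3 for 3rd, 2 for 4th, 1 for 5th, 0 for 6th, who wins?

Carla

Carla: 1×4 + 1×5 + 2×3 + 2×2 + 5×4 = 39
Vikram: 1×2 + 1×3 + 2×5 + 2×3 + 5×0 = 21
Jamal: 1×1 + 1×2 + 2×0 + 2×5 + 5×2 = 23
Ben: 1×0 + 1×1 + 2×2 + 2×0 + 5×1 = 10
Omar: 1×5 + 1×4 + 2×4 + 2×1 + 5×3 = 34
Rosa: 1×3 + 1×0 + 2×1 + 2×4 + 5×5 = 38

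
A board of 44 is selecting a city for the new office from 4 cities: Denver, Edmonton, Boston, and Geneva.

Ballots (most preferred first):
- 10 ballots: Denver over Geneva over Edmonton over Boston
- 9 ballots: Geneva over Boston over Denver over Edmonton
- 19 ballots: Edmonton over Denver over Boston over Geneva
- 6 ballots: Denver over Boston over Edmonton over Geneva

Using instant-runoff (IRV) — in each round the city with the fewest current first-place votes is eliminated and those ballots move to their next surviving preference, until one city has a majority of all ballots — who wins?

Round 1: Denver 16, Edmonton 19, Boston 0, Geneva 9. Boston eliminated.
Round 2: Denver 16, Edmonton 19, Geneva 9. Geneva eliminated.
Round 3: Denver 25, Edmonton 19. Denver has a majority (≥23).

Denver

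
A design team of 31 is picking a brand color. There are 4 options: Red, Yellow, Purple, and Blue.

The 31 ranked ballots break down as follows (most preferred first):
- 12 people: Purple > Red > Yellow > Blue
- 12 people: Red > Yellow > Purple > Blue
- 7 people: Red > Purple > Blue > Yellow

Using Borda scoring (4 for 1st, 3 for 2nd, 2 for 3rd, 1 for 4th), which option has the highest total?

Red: 12×3 + 12×4 + 7×4 = 112
Yellow: 12×2 + 12×3 + 7×1 = 67
Purple: 12×4 + 12×2 + 7×3 = 93
Blue: 12×1 + 12×1 + 7×2 = 38

Red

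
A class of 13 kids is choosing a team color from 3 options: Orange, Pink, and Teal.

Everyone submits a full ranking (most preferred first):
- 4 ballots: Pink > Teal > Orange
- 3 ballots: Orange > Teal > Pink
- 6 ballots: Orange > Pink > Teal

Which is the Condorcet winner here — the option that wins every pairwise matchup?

Orange vs Pink: 9–4
Orange vs Teal: 9–4
Orange beats every other option.

Orange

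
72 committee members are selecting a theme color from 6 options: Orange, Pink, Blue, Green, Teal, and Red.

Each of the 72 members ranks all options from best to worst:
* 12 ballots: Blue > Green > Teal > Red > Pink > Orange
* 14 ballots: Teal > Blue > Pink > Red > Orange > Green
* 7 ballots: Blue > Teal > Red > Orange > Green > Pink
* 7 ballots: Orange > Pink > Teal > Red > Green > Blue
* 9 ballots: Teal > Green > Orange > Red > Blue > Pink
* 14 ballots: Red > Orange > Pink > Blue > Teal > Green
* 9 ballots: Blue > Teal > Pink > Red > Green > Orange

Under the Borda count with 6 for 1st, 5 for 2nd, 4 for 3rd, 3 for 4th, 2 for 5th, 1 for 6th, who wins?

Teal

Orange: 12×1 + 14×2 + 7×3 + 7×6 + 9×4 + 14×5 + 9×1 = 218
Pink: 12×2 + 14×4 + 7×1 + 7×5 + 9×1 + 14×4 + 9×4 = 223
Blue: 12×6 + 14×5 + 7×6 + 7×1 + 9×2 + 14×3 + 9×6 = 305
Green: 12×5 + 14×1 + 7×2 + 7×2 + 9×5 + 14×1 + 9×2 = 179
Teal: 12×4 + 14×6 + 7×5 + 7×4 + 9×6 + 14×2 + 9×5 = 322
Red: 12×3 + 14×3 + 7×4 + 7×3 + 9×3 + 14×6 + 9×3 = 265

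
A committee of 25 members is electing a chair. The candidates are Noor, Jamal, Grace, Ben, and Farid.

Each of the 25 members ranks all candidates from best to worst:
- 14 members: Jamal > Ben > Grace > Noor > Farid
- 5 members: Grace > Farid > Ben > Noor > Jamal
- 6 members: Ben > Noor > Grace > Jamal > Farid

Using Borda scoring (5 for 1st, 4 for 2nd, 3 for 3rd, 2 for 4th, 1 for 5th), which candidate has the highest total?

Ben

Noor: 14×2 + 5×2 + 6×4 = 62
Jamal: 14×5 + 5×1 + 6×2 = 87
Grace: 14×3 + 5×5 + 6×3 = 85
Ben: 14×4 + 5×3 + 6×5 = 101
Farid: 14×1 + 5×4 + 6×1 = 40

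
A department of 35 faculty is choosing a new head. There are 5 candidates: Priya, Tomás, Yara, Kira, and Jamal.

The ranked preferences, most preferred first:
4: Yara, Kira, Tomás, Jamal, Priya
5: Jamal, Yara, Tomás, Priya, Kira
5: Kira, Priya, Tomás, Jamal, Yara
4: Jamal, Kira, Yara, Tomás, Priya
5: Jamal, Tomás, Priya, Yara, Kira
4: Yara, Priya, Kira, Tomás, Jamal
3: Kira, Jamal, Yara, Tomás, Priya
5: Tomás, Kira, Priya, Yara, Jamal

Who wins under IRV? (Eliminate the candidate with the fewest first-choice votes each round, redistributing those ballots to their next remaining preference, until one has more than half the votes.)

Kira

Round 1: Priya 0, Tomás 5, Yara 8, Kira 8, Jamal 14. Priya eliminated.
Round 2: Tomás 5, Yara 8, Kira 8, Jamal 14. Tomás eliminated.
Round 3: Yara 8, Kira 13, Jamal 14. Yara eliminated.
Round 4: Kira 21, Jamal 14. Kira has a majority (≥18).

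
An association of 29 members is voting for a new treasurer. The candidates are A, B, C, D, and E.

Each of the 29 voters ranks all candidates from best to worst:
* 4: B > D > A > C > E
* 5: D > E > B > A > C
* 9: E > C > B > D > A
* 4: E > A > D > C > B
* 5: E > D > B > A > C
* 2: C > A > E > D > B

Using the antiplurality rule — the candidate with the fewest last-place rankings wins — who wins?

D

Last-place votes: A 9, B 6, C 10, D 0, E 4.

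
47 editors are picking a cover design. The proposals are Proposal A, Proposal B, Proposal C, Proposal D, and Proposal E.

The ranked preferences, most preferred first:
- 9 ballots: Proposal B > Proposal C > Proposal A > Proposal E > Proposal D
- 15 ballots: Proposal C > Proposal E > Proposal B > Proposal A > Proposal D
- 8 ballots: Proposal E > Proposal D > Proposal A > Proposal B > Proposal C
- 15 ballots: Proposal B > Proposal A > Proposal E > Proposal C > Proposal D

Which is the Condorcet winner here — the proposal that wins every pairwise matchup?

Proposal B

Proposal B vs Proposal A: 39–8
Proposal B vs Proposal C: 32–15
Proposal B vs Proposal D: 39–8
Proposal B vs Proposal E: 24–23
Proposal B beats every other proposal.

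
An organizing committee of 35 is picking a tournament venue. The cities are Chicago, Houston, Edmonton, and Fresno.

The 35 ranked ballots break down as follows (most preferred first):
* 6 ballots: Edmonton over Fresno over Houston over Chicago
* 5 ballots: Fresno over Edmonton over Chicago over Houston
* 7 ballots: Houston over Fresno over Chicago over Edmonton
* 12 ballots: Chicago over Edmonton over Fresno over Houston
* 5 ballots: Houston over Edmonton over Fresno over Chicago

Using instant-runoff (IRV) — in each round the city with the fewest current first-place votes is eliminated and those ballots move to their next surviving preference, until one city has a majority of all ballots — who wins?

Houston

Round 1: Chicago 12, Houston 12, Edmonton 6, Fresno 5. Fresno eliminated.
Round 2: Chicago 12, Houston 12, Edmonton 11. Edmonton eliminated.
Round 3: Chicago 17, Houston 18. Houston has a majority (≥18).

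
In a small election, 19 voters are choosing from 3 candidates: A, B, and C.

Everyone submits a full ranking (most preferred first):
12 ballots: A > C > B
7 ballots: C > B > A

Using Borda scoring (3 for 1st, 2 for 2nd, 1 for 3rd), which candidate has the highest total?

C

A: 12×3 + 7×1 = 43
B: 12×1 + 7×2 = 26
C: 12×2 + 7×3 = 45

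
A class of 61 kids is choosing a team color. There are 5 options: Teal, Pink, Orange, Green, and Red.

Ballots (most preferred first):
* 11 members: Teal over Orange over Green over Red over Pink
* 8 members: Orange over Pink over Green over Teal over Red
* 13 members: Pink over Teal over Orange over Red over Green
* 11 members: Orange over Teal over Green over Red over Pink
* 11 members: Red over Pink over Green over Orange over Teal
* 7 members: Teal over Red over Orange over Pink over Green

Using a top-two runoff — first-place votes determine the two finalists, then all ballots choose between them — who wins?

Teal

Round 1 first-place votes: Teal 18, Pink 13, Orange 19, Green 0, Red 11. Orange and Teal advance.
Runoff: Orange is ranked above Teal on 30 ballots, Teal above Orange on 31.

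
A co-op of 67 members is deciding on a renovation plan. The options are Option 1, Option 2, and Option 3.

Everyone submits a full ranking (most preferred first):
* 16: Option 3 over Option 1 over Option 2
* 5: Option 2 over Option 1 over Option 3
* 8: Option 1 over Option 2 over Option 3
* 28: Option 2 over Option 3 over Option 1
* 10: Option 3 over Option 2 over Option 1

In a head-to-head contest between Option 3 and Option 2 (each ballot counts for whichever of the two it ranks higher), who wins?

Option 3 is ranked above Option 2 on 26 ballots; Option 2 above Option 3 on 41.

Option 2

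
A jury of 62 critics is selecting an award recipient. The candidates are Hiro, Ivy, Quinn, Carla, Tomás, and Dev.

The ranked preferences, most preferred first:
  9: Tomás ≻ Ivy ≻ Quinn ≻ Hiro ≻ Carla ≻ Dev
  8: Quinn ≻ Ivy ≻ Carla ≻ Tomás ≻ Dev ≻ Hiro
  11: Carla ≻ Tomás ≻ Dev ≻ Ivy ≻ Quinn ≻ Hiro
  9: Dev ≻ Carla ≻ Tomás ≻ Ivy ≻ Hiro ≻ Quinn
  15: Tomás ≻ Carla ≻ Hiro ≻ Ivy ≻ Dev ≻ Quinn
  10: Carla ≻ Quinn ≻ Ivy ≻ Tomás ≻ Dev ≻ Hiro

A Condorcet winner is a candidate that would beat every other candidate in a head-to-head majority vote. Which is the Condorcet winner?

Carla vs Hiro: 53–9
Carla vs Ivy: 45–17
Carla vs Quinn: 45–17
Carla vs Tomás: 38–24
Carla vs Dev: 53–9
Carla beats every other candidate.

Carla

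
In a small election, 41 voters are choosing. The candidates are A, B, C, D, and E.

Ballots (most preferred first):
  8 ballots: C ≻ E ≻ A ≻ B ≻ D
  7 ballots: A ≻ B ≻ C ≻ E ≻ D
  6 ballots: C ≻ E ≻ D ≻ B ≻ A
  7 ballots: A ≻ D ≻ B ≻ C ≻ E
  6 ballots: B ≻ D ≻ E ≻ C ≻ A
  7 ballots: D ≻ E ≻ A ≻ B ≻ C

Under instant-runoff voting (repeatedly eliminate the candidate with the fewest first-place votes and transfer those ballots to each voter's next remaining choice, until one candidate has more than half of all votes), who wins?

A

Round 1: A 14, B 6, C 14, D 7, E 0. E eliminated.
Round 2: A 14, B 6, C 14, D 7. B eliminated.
Round 3: A 14, C 14, D 13. D eliminated.
Round 4: A 21, C 20. A has a majority (≥21).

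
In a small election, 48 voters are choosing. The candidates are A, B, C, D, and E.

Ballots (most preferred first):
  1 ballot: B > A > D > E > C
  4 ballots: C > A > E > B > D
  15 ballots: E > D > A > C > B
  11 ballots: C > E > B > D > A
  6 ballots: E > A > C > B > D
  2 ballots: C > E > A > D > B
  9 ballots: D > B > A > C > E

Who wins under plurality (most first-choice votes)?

E

First-place votes: A 0, B 1, C 17, D 9, E 21.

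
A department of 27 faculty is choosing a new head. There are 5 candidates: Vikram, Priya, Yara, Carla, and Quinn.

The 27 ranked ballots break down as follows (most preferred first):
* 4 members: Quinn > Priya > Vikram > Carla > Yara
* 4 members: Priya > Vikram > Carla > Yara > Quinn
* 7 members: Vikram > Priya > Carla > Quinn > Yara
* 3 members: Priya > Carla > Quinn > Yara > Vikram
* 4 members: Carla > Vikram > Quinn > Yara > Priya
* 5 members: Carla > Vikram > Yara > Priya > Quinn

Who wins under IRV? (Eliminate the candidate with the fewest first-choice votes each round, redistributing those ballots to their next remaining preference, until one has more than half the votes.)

Round 1: Vikram 7, Priya 7, Yara 0, Carla 9, Quinn 4. Yara eliminated.
Round 2: Vikram 7, Priya 7, Carla 9, Quinn 4. Quinn eliminated.
Round 3: Vikram 7, Priya 11, Carla 9. Vikram eliminated.
Round 4: Priya 18, Carla 9. Priya has a majority (≥14).

Priya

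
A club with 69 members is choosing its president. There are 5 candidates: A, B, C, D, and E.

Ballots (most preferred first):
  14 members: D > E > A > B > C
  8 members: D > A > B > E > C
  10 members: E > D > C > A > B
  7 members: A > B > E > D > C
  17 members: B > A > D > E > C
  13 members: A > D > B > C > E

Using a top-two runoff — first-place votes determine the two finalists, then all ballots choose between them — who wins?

A

Round 1 first-place votes: A 20, B 17, C 0, D 22, E 10. D and A advance.
Runoff: D is ranked above A on 32 ballots, A above D on 37.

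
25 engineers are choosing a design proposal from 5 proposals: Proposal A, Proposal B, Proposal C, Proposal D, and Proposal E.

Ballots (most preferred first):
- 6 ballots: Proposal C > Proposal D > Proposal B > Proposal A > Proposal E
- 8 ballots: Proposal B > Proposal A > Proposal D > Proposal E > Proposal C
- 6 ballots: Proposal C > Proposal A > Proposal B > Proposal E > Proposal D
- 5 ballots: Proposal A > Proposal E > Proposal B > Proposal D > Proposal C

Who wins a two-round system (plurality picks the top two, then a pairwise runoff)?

Round 1 first-place votes: Proposal A 5, Proposal B 8, Proposal C 12, Proposal D 0, Proposal E 0. Proposal C and Proposal B advance.
Runoff: Proposal C is ranked above Proposal B on 12 ballots, Proposal B above Proposal C on 13.

Proposal B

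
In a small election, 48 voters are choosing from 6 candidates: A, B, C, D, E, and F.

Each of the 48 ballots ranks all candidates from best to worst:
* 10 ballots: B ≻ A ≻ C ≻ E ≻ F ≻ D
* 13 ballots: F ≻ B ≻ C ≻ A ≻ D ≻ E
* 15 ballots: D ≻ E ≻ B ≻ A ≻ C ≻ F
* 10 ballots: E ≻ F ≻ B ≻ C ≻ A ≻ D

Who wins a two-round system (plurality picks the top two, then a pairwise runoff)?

Round 1 first-place votes: A 0, B 10, C 0, D 15, E 10, F 13. D and F advance.
Runoff: D is ranked above F on 15 ballots, F above D on 33.

F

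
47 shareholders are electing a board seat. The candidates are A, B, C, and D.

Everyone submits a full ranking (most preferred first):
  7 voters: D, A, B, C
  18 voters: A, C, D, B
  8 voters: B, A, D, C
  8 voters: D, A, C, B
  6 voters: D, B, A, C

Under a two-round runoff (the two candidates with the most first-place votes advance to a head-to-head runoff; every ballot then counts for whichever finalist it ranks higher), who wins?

Round 1 first-place votes: A 18, B 8, C 0, D 21. D and A advance.
Runoff: D is ranked above A on 21 ballots, A above D on 26.

A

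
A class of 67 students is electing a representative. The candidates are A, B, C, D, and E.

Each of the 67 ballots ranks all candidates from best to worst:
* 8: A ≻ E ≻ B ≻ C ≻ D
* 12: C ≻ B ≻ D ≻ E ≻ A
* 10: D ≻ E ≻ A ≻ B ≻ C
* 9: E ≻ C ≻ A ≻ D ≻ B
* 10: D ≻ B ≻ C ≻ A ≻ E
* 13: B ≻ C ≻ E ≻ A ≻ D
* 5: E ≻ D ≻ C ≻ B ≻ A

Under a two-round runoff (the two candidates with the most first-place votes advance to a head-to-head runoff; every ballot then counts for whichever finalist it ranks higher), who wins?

Round 1 first-place votes: A 8, B 13, C 12, D 20, E 14. D and E advance.
Runoff: D is ranked above E on 32 ballots, E above D on 35.

E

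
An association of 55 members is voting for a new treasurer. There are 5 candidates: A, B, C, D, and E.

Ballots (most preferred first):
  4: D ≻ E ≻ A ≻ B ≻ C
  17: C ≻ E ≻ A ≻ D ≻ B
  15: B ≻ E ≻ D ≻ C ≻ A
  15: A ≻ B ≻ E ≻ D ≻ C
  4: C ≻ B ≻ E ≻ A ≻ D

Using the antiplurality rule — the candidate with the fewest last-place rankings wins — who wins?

E

Last-place votes: A 15, B 17, C 19, D 4, E 0.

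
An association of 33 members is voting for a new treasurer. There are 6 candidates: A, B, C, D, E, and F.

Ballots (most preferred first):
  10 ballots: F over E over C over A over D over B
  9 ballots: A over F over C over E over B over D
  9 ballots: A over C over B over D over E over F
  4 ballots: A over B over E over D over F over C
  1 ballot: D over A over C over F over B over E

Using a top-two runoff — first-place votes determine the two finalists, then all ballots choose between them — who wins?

A

Round 1 first-place votes: A 22, B 0, C 0, D 1, E 0, F 10. A and F advance.
Runoff: A is ranked above F on 23 ballots, F above A on 10.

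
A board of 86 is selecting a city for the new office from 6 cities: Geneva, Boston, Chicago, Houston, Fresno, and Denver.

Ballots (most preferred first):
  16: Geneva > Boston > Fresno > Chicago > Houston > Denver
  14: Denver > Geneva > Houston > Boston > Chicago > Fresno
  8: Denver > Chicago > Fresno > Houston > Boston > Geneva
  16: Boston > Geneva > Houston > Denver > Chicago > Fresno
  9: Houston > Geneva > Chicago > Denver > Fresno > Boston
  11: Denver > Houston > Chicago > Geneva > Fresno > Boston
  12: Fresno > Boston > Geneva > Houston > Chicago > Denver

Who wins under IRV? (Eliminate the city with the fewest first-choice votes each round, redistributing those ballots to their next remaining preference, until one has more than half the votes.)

Round 1: Geneva 16, Boston 16, Chicago 0, Houston 9, Fresno 12, Denver 33. Chicago eliminated.
Round 2: Geneva 16, Boston 16, Houston 9, Fresno 12, Denver 33. Houston eliminated.
Round 3: Geneva 25, Boston 16, Fresno 12, Denver 33. Fresno eliminated.
Round 4: Geneva 25, Boston 28, Denver 33. Geneva eliminated.
Round 5: Boston 44, Denver 42. Boston has a majority (≥44).

Boston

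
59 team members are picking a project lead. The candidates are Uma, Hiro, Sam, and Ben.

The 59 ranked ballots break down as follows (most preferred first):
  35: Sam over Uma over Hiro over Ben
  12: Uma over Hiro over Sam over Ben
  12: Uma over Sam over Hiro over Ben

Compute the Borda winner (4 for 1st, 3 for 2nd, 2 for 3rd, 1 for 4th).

Uma

Uma: 35×3 + 12×4 + 12×4 = 201
Hiro: 35×2 + 12×3 + 12×2 = 130
Sam: 35×4 + 12×2 + 12×3 = 200
Ben: 35×1 + 12×1 + 12×1 = 59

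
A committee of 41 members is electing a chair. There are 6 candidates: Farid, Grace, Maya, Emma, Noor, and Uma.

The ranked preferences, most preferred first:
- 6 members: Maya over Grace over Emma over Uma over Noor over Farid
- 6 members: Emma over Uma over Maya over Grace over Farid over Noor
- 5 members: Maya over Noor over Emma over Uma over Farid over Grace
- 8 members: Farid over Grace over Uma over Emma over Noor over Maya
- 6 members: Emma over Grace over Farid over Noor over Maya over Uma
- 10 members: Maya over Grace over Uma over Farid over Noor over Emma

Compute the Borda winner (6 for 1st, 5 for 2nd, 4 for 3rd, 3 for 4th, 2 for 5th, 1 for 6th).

Farid: 6×1 + 6×2 + 5×2 + 8×6 + 6×4 + 10×3 = 130
Grace: 6×5 + 6×3 + 5×1 + 8×5 + 6×5 + 10×5 = 173
Maya: 6×6 + 6×4 + 5×6 + 8×1 + 6×2 + 10×6 = 170
Emma: 6×4 + 6×6 + 5×4 + 8×3 + 6×6 + 10×1 = 150
Noor: 6×2 + 6×1 + 5×5 + 8×2 + 6×3 + 10×2 = 97
Uma: 6×3 + 6×5 + 5×3 + 8×4 + 6×1 + 10×4 = 141

Grace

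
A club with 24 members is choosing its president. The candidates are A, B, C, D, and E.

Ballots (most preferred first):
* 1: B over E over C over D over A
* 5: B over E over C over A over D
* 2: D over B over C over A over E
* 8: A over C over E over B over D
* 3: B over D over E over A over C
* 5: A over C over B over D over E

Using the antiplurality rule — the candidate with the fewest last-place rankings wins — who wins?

Last-place votes: A 1, B 0, C 3, D 13, E 7.

B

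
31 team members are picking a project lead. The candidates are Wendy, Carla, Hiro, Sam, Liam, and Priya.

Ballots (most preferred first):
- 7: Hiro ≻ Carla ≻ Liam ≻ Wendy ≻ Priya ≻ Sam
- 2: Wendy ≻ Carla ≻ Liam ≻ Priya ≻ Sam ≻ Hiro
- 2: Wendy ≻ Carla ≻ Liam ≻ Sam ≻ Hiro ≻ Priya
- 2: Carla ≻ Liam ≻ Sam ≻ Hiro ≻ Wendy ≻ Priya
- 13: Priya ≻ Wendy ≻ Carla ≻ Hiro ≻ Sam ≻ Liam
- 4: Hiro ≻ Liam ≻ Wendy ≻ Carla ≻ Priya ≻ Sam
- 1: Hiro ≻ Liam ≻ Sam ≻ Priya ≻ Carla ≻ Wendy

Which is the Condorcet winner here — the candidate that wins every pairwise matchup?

Wendy vs Carla: 21–10
Wendy vs Hiro: 17–14
Wendy vs Sam: 28–3
Wendy vs Liam: 17–14
Wendy vs Priya: 17–14
Wendy beats every other candidate.

Wendy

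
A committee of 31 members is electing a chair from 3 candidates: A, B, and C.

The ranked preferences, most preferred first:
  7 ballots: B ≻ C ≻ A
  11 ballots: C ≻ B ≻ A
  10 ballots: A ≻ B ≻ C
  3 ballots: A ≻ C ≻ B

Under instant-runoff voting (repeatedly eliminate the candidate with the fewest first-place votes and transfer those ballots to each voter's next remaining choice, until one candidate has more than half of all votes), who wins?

C

Round 1: A 13, B 7, C 11. B eliminated.
Round 2: A 13, C 18. C has a majority (≥16).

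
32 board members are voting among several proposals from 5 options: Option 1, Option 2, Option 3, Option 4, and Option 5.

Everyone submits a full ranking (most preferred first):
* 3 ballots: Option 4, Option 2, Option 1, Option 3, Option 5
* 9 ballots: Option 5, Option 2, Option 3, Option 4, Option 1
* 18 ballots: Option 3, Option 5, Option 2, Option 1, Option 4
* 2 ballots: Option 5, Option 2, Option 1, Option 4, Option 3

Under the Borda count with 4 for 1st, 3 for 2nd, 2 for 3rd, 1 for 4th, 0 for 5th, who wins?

Option 1: 3×2 + 9×0 + 18×1 + 2×2 = 28
Option 2: 3×3 + 9×3 + 18×2 + 2×3 = 78
Option 3: 3×1 + 9×2 + 18×4 + 2×0 = 93
Option 4: 3×4 + 9×1 + 18×0 + 2×1 = 23
Option 5: 3×0 + 9×4 + 18×3 + 2×4 = 98

Option 5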